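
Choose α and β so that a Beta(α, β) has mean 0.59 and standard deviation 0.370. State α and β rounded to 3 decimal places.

First σ² = 0.136900. Setting α = μn, β = (1−μ)n with n = α+β,
μ(1−μ)/(n+1) = 0.136900 ⇒ n+1 = 0.2419/0.136900 = 1.7670 ⇒ n = 0.7670.
Hence α = 0.59×0.7670 = 0.453, β = 0.41×0.7670 = 0.314.

α = 0.453, β = 0.314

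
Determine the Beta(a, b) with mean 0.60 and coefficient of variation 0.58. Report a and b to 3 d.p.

a = 0.589, b = 0.393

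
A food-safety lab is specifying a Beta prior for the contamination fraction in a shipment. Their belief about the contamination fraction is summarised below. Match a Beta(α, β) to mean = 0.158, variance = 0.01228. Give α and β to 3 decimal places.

α = 1.554, β = 8.280

Write ν = α+β; then α = μν and Var = μ(1−μ)/(ν+1).
ν = μ(1−μ)/Var − 1 = 0.133036/0.01228 − 1 = 9.8336.
α = 0.158·9.8336 = 1.554, β = 0.842·9.8336 = 8.280.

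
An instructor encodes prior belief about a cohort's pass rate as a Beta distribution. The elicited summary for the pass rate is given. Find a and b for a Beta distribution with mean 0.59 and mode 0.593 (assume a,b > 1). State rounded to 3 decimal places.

With s = a+b: μ = a/s and mode = (a−1)/(s−2). Eliminating a = μs,
μs − 1 = m(s−2) ⇒ s(μ−m) = 1−2m ⇒ s = -0.186/-0.003 = 62.0000.
So a = μs = 36.580, b = (1−μ)s = 25.420.

a = 36.580, b = 25.420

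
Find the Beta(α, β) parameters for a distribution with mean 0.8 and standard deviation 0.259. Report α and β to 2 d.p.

α = 1.11, β = 0.28

Variance = 0.259² = 0.067081. The moment-matching identity α+β = μ(1−μ)/Var − 1 gives
α+β = 0.16/0.067081 − 1 = 1.3852, so α = μ·1.3852 = 1.11 and β = (1−μ)·1.3852 = 0.28.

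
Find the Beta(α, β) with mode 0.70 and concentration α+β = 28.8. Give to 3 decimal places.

Mode = (α−1)/(κ−2) with κ = α+β, so α−1 = 0.70·26.8 = 18.760.
α = 19.760; β = κ − α = 9.040.

α = 19.760, β = 9.040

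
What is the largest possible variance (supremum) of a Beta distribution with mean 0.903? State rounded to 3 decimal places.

0.088

Var = μ(1−μ)/(α+β+1), which approaches μ(1−μ) as α+β → 0.
So the supremum is μ(1−μ) = 0.903×0.097 = 0.088.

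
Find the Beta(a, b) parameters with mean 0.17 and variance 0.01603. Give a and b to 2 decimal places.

a = 1.33, b = 6.48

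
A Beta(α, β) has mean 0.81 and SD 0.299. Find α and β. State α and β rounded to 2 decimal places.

α = 0.58, β = 0.14

σ² = 0.299² = 0.089401.
With s = α+β, Var = μ(1−μ)/(s+1), so s+1 = (0.81×0.19)/0.089401 = 1.7215 and s = 0.7215.
α = μs = 0.58, β = (1−μ)s = 0.14.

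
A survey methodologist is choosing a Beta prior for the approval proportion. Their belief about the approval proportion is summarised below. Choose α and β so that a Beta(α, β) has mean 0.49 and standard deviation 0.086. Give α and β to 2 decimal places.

First σ² = 0.007396. Setting α = μn, β = (1−μ)n with n = α+β,
μ(1−μ)/(n+1) = 0.007396 ⇒ n+1 = 0.2499/0.007396 = 33.7885 ⇒ n = 32.7885.
Hence α = 0.49×32.7885 = 16.07, β = 0.51×32.7885 = 16.72.

α = 16.07, β = 16.72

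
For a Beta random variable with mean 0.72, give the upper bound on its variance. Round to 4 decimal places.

0.2016

For fixed mean μ the Beta variance is μ(1−μ)/(α+β+1), increasing as α+β decreases.
Its least upper bound (not attained) is μ(1−μ) = 0.72·0.28 = 0.2016.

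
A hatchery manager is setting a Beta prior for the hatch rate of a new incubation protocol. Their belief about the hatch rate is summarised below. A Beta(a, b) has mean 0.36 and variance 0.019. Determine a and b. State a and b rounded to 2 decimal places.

a = 4.01, b = 7.12

Write ν = a+b; then a = μν and Var = μ(1−μ)/(ν+1).
ν = μ(1−μ)/Var − 1 = 0.2304/0.019 − 1 = 11.1263.
a = 0.36·11.1263 = 4.01, b = 0.64·11.1263 = 7.12.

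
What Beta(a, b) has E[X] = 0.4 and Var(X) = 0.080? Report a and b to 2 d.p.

Write ν = a+b; then a = μν and Var = μ(1−μ)/(ν+1).
ν = μ(1−μ)/Var − 1 = 0.24/0.080 − 1 = 2.0000.
a = 0.4·2.0000 = 0.80, b = 0.6·2.0000 = 1.20.

a = 0.80, b = 1.20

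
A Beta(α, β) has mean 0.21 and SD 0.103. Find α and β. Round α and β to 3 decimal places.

First σ² = 0.010609. Setting α = μn, β = (1−μ)n with n = α+β,
μ(1−μ)/(n+1) = 0.010609 ⇒ n+1 = 0.1659/0.010609 = 15.6377 ⇒ n = 14.6377.
Hence α = 0.21×14.6377 = 3.074, β = 0.79×14.6377 = 11.564.

α = 3.074, β = 11.564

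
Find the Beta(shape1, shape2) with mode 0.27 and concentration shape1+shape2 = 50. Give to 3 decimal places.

Mode = (shape1−1)/(κ−2) with κ = shape1+shape2, so shape1−1 = 0.27·48 = 12.960.
shape1 = 13.960; shape2 = κ − shape1 = 36.040.

shape1 = 13.960, shape2 = 36.040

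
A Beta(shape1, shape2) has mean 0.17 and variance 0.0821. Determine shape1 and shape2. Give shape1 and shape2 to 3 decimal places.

shape1 = 0.122, shape2 = 0.596

By moment matching, shape1+shape2 = μ(1−μ)/σ² − 1 = (0.17·0.83)/0.0821 − 1 = 1.7186 − 1 = 0.7186.
Since shape1/(shape1+shape2) = μ, shape1 = 0.17·0.7186 = 0.122 and shape2 = 0.83·0.7186 = 0.596.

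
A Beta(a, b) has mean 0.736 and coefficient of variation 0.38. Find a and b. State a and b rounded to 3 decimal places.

a = 1.092, b = 0.392

σ = CV·μ = 0.38×0.736 = 0.27968, so σ² = 0.078221.
s+1 = μ(1−μ)/σ² = 0.194304/0.078221 = 2.4840, so s = a+b = 1.4840.
a = μs = 1.092, b = (1−μ)s = 0.392.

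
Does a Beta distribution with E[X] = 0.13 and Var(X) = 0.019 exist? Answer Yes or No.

Yes

For any Beta, Var(X) < E[X]·(1−E[X]).
Here μ(1−μ) = 0.13×0.87 = 0.1131, and 0.019 < 0.1131.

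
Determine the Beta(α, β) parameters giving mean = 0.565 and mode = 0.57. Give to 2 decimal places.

α = 15.82, β = 12.18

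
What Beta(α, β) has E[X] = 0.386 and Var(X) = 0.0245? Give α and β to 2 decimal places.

Let s = α+β. The Beta variance is μ(1−μ)/(s+1).
So s+1 = μ(1−μ)/σ² = (0.386×0.614)/0.0245 = 0.237004/0.0245 = 9.6736, giving s = 8.6736.
Then α = μs = 0.386×8.6736 = 3.35 and β = (1−μ)s = 0.614×8.6736 = 5.33.

α = 3.35, β = 5.33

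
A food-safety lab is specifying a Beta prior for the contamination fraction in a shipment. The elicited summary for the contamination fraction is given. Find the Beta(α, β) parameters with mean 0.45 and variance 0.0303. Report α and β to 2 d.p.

α = 3.23, β = 3.94

By moment matching, α+β = μ(1−μ)/σ² − 1 = (0.45·0.55)/0.0303 − 1 = 8.1683 − 1 = 7.1683.
Since α/(α+β) = μ, α = 0.45·7.1683 = 3.23 and β = 0.55·7.1683 = 3.94.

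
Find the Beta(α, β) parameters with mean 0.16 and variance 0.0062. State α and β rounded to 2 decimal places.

Write ν = α+β; then α = μν and Var = μ(1−μ)/(ν+1).
ν = μ(1−μ)/Var − 1 = 0.1344/0.0062 − 1 = 20.6774.
α = 0.16·20.6774 = 3.31, β = 0.84·20.6774 = 17.37.

α = 3.31, β = 17.37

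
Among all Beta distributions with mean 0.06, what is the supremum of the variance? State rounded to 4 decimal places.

0.0564

For fixed mean μ the Beta variance is μ(1−μ)/(α+β+1), increasing as α+β decreases.
Its least upper bound (not attained) is μ(1−μ) = 0.06·0.94 = 0.0564.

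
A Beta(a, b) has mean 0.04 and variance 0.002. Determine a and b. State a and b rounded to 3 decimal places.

a = 0.728, b = 17.472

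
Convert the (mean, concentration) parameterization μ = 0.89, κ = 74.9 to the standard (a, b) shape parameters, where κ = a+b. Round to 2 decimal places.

a = 66.66, b = 8.24

a = μκ = 0.89×74.9 = 66.66 and b = (1−μ)κ = 0.11×74.9 = 8.24.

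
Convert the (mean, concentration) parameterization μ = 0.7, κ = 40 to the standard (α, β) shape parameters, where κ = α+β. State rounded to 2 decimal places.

α = 28.00, β = 12.00

Split κ in proportion μ : (1−μ): α = 0.7·40 = 28.00, β = 40 − 28.00 = 12.00.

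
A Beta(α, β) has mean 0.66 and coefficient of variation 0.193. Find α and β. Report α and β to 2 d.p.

σ = CV·μ = 0.193×0.66 = 0.12738, so σ² = 0.016226.
s+1 = μ(1−μ)/σ² = 0.2244/0.016226 = 13.8299, so s = α+β = 12.8299.
α = μs = 8.47, β = (1−μ)s = 4.36.

α = 8.47, β = 4.36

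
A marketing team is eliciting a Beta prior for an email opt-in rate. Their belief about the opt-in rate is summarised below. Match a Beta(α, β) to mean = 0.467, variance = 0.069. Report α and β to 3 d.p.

α = 1.218, β = 1.390

Write ν = α+β; then α = μν and Var = μ(1−μ)/(ν+1).
ν = μ(1−μ)/Var − 1 = 0.248911/0.069 − 1 = 2.6074.
α = 0.467·2.6074 = 1.218, β = 0.533·2.6074 = 1.390.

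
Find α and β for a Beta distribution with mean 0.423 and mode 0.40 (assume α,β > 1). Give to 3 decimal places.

α = 3.678, β = 5.017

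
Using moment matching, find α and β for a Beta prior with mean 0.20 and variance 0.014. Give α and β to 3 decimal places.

Write ν = α+β; then α = μν and Var = μ(1−μ)/(ν+1).
ν = μ(1−μ)/Var − 1 = 0.1600/0.014 − 1 = 10.4286.
α = 0.20·10.4286 = 2.086, β = 0.80·10.4286 = 8.343.

α = 2.086, β = 8.343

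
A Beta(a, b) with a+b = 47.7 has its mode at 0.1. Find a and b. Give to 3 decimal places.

a = 5.570, b = 42.130

For a,b>1 the mode is (a−1)/(a+b−2), so a = mode·(κ−2)+1 = 0.1×45.7+1 = 5.570.
And b = (1−mode)·(κ−2)+1 = 0.9×45.7+1 = 42.130.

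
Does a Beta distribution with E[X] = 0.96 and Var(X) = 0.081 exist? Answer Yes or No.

No

The Beta variance bound is σ² < μ(1−μ).
Here μ(1−μ) = 0.96×0.04 = 0.0384, and 0.081 ≥ 0.0384.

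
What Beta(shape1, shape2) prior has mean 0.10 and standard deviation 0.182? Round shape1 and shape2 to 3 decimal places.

shape1 = 0.172, shape2 = 1.545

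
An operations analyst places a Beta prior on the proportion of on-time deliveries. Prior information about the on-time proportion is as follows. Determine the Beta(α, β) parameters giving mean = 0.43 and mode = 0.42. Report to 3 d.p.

Let s = α+β. Mean gives α = μs = 0.43s; mode gives (α−1)/(s−2) = 0.42.
Substituting: 0.43s − 1 = 0.42(s−2) = 0.42s − 0.84, so 0.01s = 0.16 and s = 16.0000.
Then α = 0.43×16.0000 = 6.880 and β = s−α = 9.120.

α = 6.880, β = 9.120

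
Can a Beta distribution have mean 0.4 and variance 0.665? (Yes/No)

For any Beta, Var(X) < E[X]·(1−E[X]).
Here μ(1−μ) = 0.4×0.6 = 0.24, and 0.665 ≥ 0.24.

No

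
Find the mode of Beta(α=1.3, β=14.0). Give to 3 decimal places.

0.023

The density x^(α−1)(1−x)^(β−1) is maximised at (α−1)/(α+β−2) = 0.3/13.3 = 0.023.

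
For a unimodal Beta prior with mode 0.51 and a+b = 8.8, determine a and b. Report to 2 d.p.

Mode = (a−1)/(κ−2) with κ = a+b, so a−1 = 0.51·6.8 = 3.47.
a = 4.47; b = κ − a = 4.33.

a = 4.47, b = 4.33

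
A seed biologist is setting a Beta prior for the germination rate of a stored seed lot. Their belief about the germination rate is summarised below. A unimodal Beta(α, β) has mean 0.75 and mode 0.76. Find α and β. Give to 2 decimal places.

Let s = α+β. Mean gives α = μs = 0.75s; mode gives (α−1)/(s−2) = 0.76.
Substituting: 0.75s − 1 = 0.76(s−2) = 0.76s − 1.52, so -0.01s = -0.52 and s = 52.0000.
Then α = 0.75×52.0000 = 39.00 and β = s−α = 13.00.

α = 39.00, β = 13.00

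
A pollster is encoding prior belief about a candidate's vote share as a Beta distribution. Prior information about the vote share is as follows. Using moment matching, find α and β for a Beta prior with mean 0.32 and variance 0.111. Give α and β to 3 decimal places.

Let s = α+β. The Beta variance is μ(1−μ)/(s+1).
So s+1 = μ(1−μ)/σ² = (0.32×0.68)/0.111 = 0.2176/0.111 = 1.9604, giving s = 0.9604.
Then α = μs = 0.32×0.9604 = 0.307 and β = (1−μ)s = 0.68×0.9604 = 0.653.

α = 0.307, β = 0.653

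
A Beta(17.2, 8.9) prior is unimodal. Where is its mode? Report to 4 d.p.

The density x^(α−1)(1−x)^(β−1) is maximised at (α−1)/(α+β−2) = 16.2/24.1 = 0.6722.

0.6722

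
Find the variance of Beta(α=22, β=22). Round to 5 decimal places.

μ = 22/44 = 0.500000; Var = μ(1−μ)/(α+β+1) = 0.2500000/45 = 0.00556.

0.00556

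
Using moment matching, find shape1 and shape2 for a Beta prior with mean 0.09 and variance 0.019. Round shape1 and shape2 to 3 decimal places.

By moment matching, shape1+shape2 = μ(1−μ)/σ² − 1 = (0.09·0.91)/0.019 − 1 = 4.3105 − 1 = 3.3105.
Since shape1/(shape1+shape2) = μ, shape1 = 0.09·3.3105 = 0.298 and shape2 = 0.91·3.3105 = 3.013.

shape1 = 0.298, shape2 = 3.013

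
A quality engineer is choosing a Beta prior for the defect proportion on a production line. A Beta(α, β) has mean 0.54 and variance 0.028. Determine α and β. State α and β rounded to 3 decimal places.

α = 4.251, β = 3.621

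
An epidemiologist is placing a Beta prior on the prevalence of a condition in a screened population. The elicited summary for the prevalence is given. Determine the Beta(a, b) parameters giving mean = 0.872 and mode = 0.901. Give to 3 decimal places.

Let s = a+b. Mean gives a = μs = 0.872s; mode gives (a−1)/(s−2) = 0.901.
Substituting: 0.872s − 1 = 0.901(s−2) = 0.901s − 1.802, so -0.029s = -0.802 and s = 27.6552.
Then a = 0.872×27.6552 = 24.115 and b = s−a = 3.540.

a = 24.115, b = 3.540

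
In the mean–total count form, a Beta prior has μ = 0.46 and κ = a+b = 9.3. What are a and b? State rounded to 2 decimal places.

a = 4.28, b = 5.02

a = μκ = 0.46×9.3 = 4.28 and b = (1−μ)κ = 0.54×9.3 = 5.02.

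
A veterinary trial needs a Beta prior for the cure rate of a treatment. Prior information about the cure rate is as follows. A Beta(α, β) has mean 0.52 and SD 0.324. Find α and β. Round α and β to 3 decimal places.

σ² = 0.324² = 0.104976.
With s = α+β, Var = μ(1−μ)/(s+1), so s+1 = (0.52×0.48)/0.104976 = 2.3777 and s = 1.3777.
α = μs = 0.716, β = (1−μ)s = 0.661.

α = 0.716, β = 0.661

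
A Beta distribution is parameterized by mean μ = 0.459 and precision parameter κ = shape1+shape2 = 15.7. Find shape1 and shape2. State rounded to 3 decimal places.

shape1 = 7.206, shape2 = 8.494

shape1 = μκ = 0.459×15.7 = 7.206 and shape2 = (1−μ)κ = 0.541×15.7 = 8.494.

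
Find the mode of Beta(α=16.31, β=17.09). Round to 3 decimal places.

0.488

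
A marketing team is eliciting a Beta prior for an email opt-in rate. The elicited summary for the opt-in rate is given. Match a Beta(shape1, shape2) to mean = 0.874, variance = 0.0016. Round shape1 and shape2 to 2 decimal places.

shape1 = 59.28, shape2 = 8.55

By moment matching, shape1+shape2 = μ(1−μ)/σ² − 1 = (0.874·0.126)/0.0016 − 1 = 68.8275 − 1 = 67.8275.
Since shape1/(shape1+shape2) = μ, shape1 = 0.874·67.8275 = 59.28 and shape2 = 0.126·67.8275 = 8.55.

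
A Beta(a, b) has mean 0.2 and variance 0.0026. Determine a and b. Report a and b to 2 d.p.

Write ν = a+b; then a = μν and Var = μ(1−μ)/(ν+1).
ν = μ(1−μ)/Var − 1 = 0.16/0.0026 − 1 = 60.5385.
a = 0.2·60.5385 = 12.11, b = 0.8·60.5385 = 48.43.

a = 12.11, b = 48.43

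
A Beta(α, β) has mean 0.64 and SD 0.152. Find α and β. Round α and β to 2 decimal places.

First σ² = 0.023104. Setting α = μn, β = (1−μ)n with n = α+β,
μ(1−μ)/(n+1) = 0.023104 ⇒ n+1 = 0.2304/0.023104 = 9.9723 ⇒ n = 8.9723.
Hence α = 0.64×8.9723 = 5.74, β = 0.36×8.9723 = 3.23.

α = 5.74, β = 3.23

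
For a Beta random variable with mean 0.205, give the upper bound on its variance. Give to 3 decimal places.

0.163

Var = μ(1−μ)/(α+β+1), which approaches μ(1−μ) as α+β → 0.
So the supremum is μ(1−μ) = 0.205×0.795 = 0.163.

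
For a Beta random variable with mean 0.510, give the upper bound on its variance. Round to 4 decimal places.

For fixed mean μ the Beta variance is μ(1−μ)/(α+β+1), increasing as α+β decreases.
Its least upper bound (not attained) is μ(1−μ) = 0.510·0.490 = 0.2499.

0.2499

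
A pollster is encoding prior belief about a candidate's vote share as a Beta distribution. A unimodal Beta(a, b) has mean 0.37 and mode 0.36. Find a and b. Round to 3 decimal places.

Let s = a+b. Mean gives a = μs = 0.37s; mode gives (a−1)/(s−2) = 0.36.
Substituting: 0.37s − 1 = 0.36(s−2) = 0.36s − 0.72, so 0.01s = 0.28 and s = 28.0000.
Then a = 0.37×28.0000 = 10.360 and b = s−a = 17.640.

a = 10.360, b = 17.640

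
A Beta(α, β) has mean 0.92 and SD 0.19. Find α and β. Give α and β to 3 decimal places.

α = 0.956, β = 0.083

Variance = 0.19² = 0.0361. The moment-matching identity α+β = μ(1−μ)/Var − 1 gives
α+β = 0.0736/0.0361 − 1 = 1.0388, so α = μ·1.0388 = 0.956 and β = (1−μ)·1.0388 = 0.083.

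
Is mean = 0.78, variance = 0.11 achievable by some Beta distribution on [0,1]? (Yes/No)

Yes

For any Beta, Var(X) < E[X]·(1−E[X]).
Here μ(1−μ) = 0.78×0.22 = 0.1716, and 0.11 < 0.1716.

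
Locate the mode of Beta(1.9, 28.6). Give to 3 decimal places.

The density x^(α−1)(1−x)^(β−1) is maximised at (α−1)/(α+β−2) = 0.9/28.5 = 0.032.

0.032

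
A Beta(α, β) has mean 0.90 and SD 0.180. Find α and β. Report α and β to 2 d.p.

First σ² = 0.032400. Setting α = μn, β = (1−μ)n with n = α+β,
μ(1−μ)/(n+1) = 0.032400 ⇒ n+1 = 0.0900/0.032400 = 2.7778 ⇒ n = 1.7778.
Hence α = 0.90×1.7778 = 1.60, β = 0.10×1.7778 = 0.18.

α = 1.60, β = 0.18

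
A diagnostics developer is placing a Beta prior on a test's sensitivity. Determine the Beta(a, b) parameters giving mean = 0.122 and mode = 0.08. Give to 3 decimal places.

a = 2.440, b = 17.560

With s = a+b: μ = a/s and mode = (a−1)/(s−2). Eliminating a = μs,
μs − 1 = m(s−2) ⇒ s(μ−m) = 1−2m ⇒ s = 0.84/0.042 = 20.0000.
So a = μs = 2.440, b = (1−μ)s = 17.560.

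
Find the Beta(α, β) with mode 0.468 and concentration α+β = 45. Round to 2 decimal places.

For α,β>1 the mode is (α−1)/(α+β−2), so α = mode·(κ−2)+1 = 0.468×43+1 = 21.12.
And β = (1−mode)·(κ−2)+1 = 0.532×43+1 = 23.88.

α = 21.12, β = 23.88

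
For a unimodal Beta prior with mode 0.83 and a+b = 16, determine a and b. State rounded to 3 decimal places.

a = 12.620, b = 3.380

Mode = (a−1)/(κ−2) with κ = a+b, so a−1 = 0.83·14 = 11.620.
a = 12.620; b = κ − a = 3.380.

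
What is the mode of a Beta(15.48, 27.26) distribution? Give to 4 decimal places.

0.3554

With α,β > 1, mode = (α−1)/(α+β−2) = 14.48/40.74 = 0.3554.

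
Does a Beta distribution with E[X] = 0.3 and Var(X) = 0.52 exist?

The Beta variance bound is σ² < μ(1−μ).
Here μ(1−μ) = 0.3×0.7 = 0.21, and 0.52 ≥ 0.21.

No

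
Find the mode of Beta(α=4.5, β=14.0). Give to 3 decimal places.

0.212

The density x^(α−1)(1−x)^(β−1) is maximised at (α−1)/(α+β−2) = 3.5/16.5 = 0.212.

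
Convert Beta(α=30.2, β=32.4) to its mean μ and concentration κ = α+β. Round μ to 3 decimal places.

μ = 0.482, κ = 62.6

κ = α+β = 30.2+32.4 = 62.6; μ = α/κ = 30.2/62.6 = 0.482.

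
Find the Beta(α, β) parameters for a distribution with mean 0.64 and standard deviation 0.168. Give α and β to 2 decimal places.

α = 4.58, β = 2.58

First σ² = 0.028224. Setting α = μn, β = (1−μ)n with n = α+β,
μ(1−μ)/(n+1) = 0.028224 ⇒ n+1 = 0.2304/0.028224 = 8.1633 ⇒ n = 7.1633.
Hence α = 0.64×7.1633 = 4.58, β = 0.36×7.1633 = 2.58.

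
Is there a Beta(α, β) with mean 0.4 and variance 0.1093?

Yes

For any Beta, Var(X) < E[X]·(1−E[X]).
Here μ(1−μ) = 0.4×0.6 = 0.24, and 0.1093 < 0.24.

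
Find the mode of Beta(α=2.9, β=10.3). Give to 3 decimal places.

0.170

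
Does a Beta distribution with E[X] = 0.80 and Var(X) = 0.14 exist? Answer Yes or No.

Yes

For any Beta, Var(X) < E[X]·(1−E[X]).
Here μ(1−μ) = 0.80×0.20 = 0.1600, and 0.14 < 0.1600.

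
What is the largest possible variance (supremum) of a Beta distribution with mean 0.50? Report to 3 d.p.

Var = μ(1−μ)/(α+β+1), which approaches μ(1−μ) as α+β → 0.
So the supremum is μ(1−μ) = 0.50×0.50 = 0.250.

0.250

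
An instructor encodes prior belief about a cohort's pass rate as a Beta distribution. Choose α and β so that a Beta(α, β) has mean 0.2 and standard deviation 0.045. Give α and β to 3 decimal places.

First σ² = 0.002025. Setting α = μn, β = (1−μ)n with n = α+β,
μ(1−μ)/(n+1) = 0.002025 ⇒ n+1 = 0.16/0.002025 = 79.0123 ⇒ n = 78.0123.
Hence α = 0.2×78.0123 = 15.602, β = 0.8×78.0123 = 62.410.

α = 15.602, β = 62.410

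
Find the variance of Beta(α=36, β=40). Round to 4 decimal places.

0.0032

α+β = 76 and αβ = 1440, so Var = αβ/[(α+β)²(α+β+1)] = 1440/444752 = 0.0032.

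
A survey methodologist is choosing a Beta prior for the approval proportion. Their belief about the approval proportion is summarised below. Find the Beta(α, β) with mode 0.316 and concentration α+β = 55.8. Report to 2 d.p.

α = 18.00, β = 37.80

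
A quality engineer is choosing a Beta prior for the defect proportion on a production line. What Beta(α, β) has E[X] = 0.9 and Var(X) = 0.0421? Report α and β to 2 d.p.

Let s = α+β. The Beta variance is μ(1−μ)/(s+1).
So s+1 = μ(1−μ)/σ² = (0.9×0.1)/0.0421 = 0.09/0.0421 = 2.1378, giving s = 1.1378.
Then α = μs = 0.9×1.1378 = 1.02 and β = (1−μ)s = 0.1×1.1378 = 0.11.

α = 1.02, β = 0.11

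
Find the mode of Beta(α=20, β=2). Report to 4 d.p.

With α,β > 1, mode = (α−1)/(α+β−2) = 19/20 = 0.9500.

0.9500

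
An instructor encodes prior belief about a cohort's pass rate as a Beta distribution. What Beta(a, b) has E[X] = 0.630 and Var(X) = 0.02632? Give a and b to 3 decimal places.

a = 4.950, b = 2.907

Write ν = a+b; then a = μν and Var = μ(1−μ)/(ν+1).
ν = μ(1−μ)/Var − 1 = 0.233100/0.02632 − 1 = 7.8564.
a = 0.630·7.8564 = 4.950, b = 0.370·7.8564 = 2.907.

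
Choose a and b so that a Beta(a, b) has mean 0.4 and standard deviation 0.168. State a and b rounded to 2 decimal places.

σ² = 0.168² = 0.028224.
With s = a+b, Var = μ(1−μ)/(s+1), so s+1 = (0.4×0.6)/0.028224 = 8.5034 and s = 7.5034.
a = μs = 3.00, b = (1−μ)s = 4.50.

a = 3.00, b = 4.50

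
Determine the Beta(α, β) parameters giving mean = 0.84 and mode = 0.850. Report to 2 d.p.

Let s = α+β. Mean gives α = μs = 0.84s; mode gives (α−1)/(s−2) = 0.850.
Substituting: 0.84s − 1 = 0.850(s−2) = 0.850s − 1.700, so -0.010s = -0.700 and s = 70.0000.
Then α = 0.84×70.0000 = 58.80 and β = s−α = 11.20.

α = 58.80, β = 11.20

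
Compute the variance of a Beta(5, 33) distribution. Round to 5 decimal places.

0.00293

μ = 5/38 = 0.131579; Var = μ(1−μ)/(α+β+1) = 0.1142659/39 = 0.00293.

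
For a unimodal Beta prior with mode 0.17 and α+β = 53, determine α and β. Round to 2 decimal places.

Since the density peak of Beta(α,β) is at (α−1)/(α+β−2),
α = 1 + 0.17(53−2) = 9.67 and β = 53 − 9.67 = 43.33.

α = 9.67, β = 43.33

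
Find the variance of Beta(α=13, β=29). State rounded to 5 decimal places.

0.00497

α+β = 42 and αβ = 377, so Var = αβ/[(α+β)²(α+β+1)] = 377/75852 = 0.00497.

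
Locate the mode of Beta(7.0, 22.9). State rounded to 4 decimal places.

With α,β > 1, mode = (α−1)/(α+β−2) = 6.0/27.9 = 0.2151.

0.2151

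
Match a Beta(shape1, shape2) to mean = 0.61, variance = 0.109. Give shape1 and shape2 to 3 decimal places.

shape1 = 0.721, shape2 = 0.461

By moment matching, shape1+shape2 = μ(1−μ)/σ² − 1 = (0.61·0.39)/0.109 − 1 = 2.1826 − 1 = 1.1826.
Since shape1/(shape1+shape2) = μ, shape1 = 0.61·1.1826 = 0.721 and shape2 = 0.39·1.1826 = 0.461.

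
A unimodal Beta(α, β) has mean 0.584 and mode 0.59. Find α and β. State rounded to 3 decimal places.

With s = α+β: μ = α/s and mode = (α−1)/(s−2). Eliminating α = μs,
μs − 1 = m(s−2) ⇒ s(μ−m) = 1−2m ⇒ s = -0.18/-0.006 = 30.0000.
So α = μs = 17.520, β = (1−μ)s = 12.480.

α = 17.520, β = 12.480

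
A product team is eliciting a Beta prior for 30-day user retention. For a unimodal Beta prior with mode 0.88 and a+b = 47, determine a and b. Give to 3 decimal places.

a = 40.600, b = 6.400

Since the density peak of Beta(a,b) is at (a−1)/(a+b−2),
a = 1 + 0.88(47−2) = 40.600 and b = 47 − 40.600 = 6.400.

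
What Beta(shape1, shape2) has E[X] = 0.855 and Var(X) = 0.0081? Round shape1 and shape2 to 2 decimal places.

shape1 = 12.23, shape2 = 2.07

By moment matching, shape1+shape2 = μ(1−μ)/σ² − 1 = (0.855·0.145)/0.0081 − 1 = 15.3056 − 1 = 14.3056.
Since shape1/(shape1+shape2) = μ, shape1 = 0.855·14.3056 = 12.23 and shape2 = 0.145·14.3056 = 2.07.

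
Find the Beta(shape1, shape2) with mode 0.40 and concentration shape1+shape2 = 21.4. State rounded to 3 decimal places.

shape1 = 8.760, shape2 = 12.640

Since the density peak of Beta(shape1,shape2) is at (shape1−1)/(shape1+shape2−2),
shape1 = 1 + 0.40(21.4−2) = 8.760 and shape2 = 21.4 − 8.760 = 12.640.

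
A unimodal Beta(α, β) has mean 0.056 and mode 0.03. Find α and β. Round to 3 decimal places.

α = 2.025, β = 34.129

Let s = α+β. Mean gives α = μs = 0.056s; mode gives (α−1)/(s−2) = 0.03.
Substituting: 0.056s − 1 = 0.03(s−2) = 0.03s − 0.06, so 0.026s = 0.94 and s = 36.1538.
Then α = 0.056×36.1538 = 2.025 and β = s−α = 34.129.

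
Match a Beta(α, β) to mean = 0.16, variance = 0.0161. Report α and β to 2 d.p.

By moment matching, α+β = μ(1−μ)/σ² − 1 = (0.16·0.84)/0.0161 − 1 = 8.3478 − 1 = 7.3478.
Since α/(α+β) = μ, α = 0.16·7.3478 = 1.18 and β = 0.84·7.3478 = 6.17.

α = 1.18, β = 6.17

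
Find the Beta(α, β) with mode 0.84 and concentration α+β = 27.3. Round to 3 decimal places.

α = 22.252, β = 5.048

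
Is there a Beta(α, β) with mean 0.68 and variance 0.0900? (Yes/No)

Yes

For any Beta, Var(X) < E[X]·(1−E[X]).
Here μ(1−μ) = 0.68×0.32 = 0.2176, and 0.0900 < 0.2176.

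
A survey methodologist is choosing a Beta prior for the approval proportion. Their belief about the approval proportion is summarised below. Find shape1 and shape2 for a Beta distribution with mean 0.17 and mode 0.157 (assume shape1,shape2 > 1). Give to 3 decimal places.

shape1 = 8.971, shape2 = 43.798

With s = shape1+shape2: μ = shape1/s and mode = (shape1−1)/(s−2). Eliminating shape1 = μs,
μs − 1 = m(s−2) ⇒ s(μ−m) = 1−2m ⇒ s = 0.686/0.013 = 52.7692.
So shape1 = μs = 8.971, shape2 = (1−μ)s = 43.798.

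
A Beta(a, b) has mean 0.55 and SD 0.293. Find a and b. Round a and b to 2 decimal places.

Variance = 0.293² = 0.085849. The moment-matching identity a+b = μ(1−μ)/Var − 1 gives
a+b = 0.2475/0.085849 − 1 = 1.8830, so a = μ·1.8830 = 1.04 and b = (1−μ)·1.8830 = 0.85.

a = 1.04, b = 0.85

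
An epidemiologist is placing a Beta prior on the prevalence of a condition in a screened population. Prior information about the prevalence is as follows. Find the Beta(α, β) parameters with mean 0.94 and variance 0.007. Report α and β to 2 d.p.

α = 6.63, β = 0.42

By moment matching, α+β = μ(1−μ)/σ² − 1 = (0.94·0.06)/0.007 − 1 = 8.0571 − 1 = 7.0571.
Since α/(α+β) = μ, α = 0.94·7.0571 = 6.63 and β = 0.06·7.0571 = 0.42.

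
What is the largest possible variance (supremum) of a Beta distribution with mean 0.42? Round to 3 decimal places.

For fixed mean μ the Beta variance is μ(1−μ)/(α+β+1), increasing as α+β decreases.
Its least upper bound (not attained) is μ(1−μ) = 0.42·0.58 = 0.244.

0.244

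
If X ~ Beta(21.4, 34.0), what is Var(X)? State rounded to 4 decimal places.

α+β = 55.4 and αβ = 727.60, so Var = αβ/[(α+β)²(α+β+1)] = 727.60/173100.624 = 0.0042.

0.0042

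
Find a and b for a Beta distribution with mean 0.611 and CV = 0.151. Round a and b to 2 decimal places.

Var = (CV·μ)² = (0.151×0.611)² = 0.008512.
a+b = μ(1−μ)/Var − 1 = 0.237679/0.008512 − 1 = 26.9225.
Thus a = 0.611·26.9225 = 16.45 and b = 0.389·26.9225 = 10.47.

a = 16.45, b = 10.47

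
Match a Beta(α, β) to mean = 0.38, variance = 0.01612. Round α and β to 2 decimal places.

α = 5.17, β = 8.44

Let s = α+β. The Beta variance is μ(1−μ)/(s+1).
So s+1 = μ(1−μ)/σ² = (0.38×0.62)/0.01612 = 0.2356/0.01612 = 14.6154, giving s = 13.6154.
Then α = μs = 0.38×13.6154 = 5.17 and β = (1−μ)s = 0.62×13.6154 = 8.44.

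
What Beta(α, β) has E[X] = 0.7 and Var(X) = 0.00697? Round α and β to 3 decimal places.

α = 20.390, β = 8.739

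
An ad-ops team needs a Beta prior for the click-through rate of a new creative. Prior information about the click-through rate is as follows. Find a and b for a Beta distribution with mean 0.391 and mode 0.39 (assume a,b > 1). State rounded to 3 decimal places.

a = 86.020, b = 133.980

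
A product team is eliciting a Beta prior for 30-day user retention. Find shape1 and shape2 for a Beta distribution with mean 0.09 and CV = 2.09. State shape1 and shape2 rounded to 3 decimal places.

Var = (CV·μ)² = (2.09×0.09)² = 0.035382.
shape1+shape2 = μ(1−μ)/Var − 1 = 0.0819/0.035382 − 1 = 1.3148.
Thus shape1 = 0.09·1.3148 = 0.118 and shape2 = 0.91·1.3148 = 1.196.

shape1 = 0.118, shape2 = 1.196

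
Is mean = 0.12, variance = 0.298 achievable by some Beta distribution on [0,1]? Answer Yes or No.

No

A Beta with mean μ has variance μ(1−μ)/(α+β+1) < μ(1−μ).
Here μ(1−μ) = 0.12×0.88 = 0.1056, and 0.298 ≥ 0.1056.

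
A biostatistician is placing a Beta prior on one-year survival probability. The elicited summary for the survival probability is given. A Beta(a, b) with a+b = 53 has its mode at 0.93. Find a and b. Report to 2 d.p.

Mode = (a−1)/(κ−2) with κ = a+b, so a−1 = 0.93·51 = 47.43.
a = 48.43; b = κ − a = 4.57.

a = 48.43, b = 4.57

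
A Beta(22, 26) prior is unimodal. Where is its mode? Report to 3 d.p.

With α,β > 1, mode = (α−1)/(α+β−2) = 21/46 = 0.457.

0.457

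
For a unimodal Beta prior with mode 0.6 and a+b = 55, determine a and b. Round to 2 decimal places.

Since the density peak of Beta(a,b) is at (a−1)/(a+b−2),
a = 1 + 0.6(55−2) = 32.80 and b = 55 − 32.80 = 22.20.

a = 32.80, b = 22.20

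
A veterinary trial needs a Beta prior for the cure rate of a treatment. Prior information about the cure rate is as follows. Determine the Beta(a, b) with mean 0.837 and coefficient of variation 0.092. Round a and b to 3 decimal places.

a = 18.421, b = 3.587

σ = CV·μ = 0.092×0.837 = 0.07700, so σ² = 0.005930.
s+1 = μ(1−μ)/σ² = 0.136431/0.005930 = 23.0084, so s = a+b = 22.0084.
a = μs = 18.421, b = (1−μ)s = 3.587.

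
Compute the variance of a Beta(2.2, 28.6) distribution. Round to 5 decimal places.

α+β = 30.8 and αβ = 62.92, so Var = αβ/[(α+β)²(α+β+1)] = 62.92/30166.752 = 0.00209.

0.00209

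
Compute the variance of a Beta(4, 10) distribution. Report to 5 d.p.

0.01361

Var = αβ/[(α+β)²(α+β+1)] = (4×10)/(14²×15) = 40/2940 = 0.01361.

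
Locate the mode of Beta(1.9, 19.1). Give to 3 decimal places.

The density x^(α−1)(1−x)^(β−1) is maximised at (α−1)/(α+β−2) = 0.9/19.0 = 0.047.

0.047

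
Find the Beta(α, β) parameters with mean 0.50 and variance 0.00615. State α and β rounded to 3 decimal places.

α = 19.825, β = 19.825

By moment matching, α+β = μ(1−μ)/σ² − 1 = (0.50·0.50)/0.00615 − 1 = 40.6504 − 1 = 39.6504.
Since α/(α+β) = μ, α = 0.50·39.6504 = 19.825 and β = 0.50·39.6504 = 19.825.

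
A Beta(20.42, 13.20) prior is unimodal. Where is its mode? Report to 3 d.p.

0.614

The density x^(α−1)(1−x)^(β−1) is maximised at (α−1)/(α+β−2) = 19.42/31.62 = 0.614.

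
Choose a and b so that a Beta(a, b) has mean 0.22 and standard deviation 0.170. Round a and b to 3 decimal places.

a = 1.086, b = 3.851

First σ² = 0.028900. Setting a = μn, b = (1−μ)n with n = a+b,
μ(1−μ)/(n+1) = 0.028900 ⇒ n+1 = 0.1716/0.028900 = 5.9377 ⇒ n = 4.9377.
Hence a = 0.22×4.9377 = 1.086, b = 0.78×4.9377 = 3.851.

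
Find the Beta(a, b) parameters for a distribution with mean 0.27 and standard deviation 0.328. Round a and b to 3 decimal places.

a = 0.225, b = 0.607

Variance = 0.328² = 0.107584. The moment-matching identity a+b = μ(1−μ)/Var − 1 gives
a+b = 0.1971/0.107584 − 1 = 0.8321, so a = μ·0.8321 = 0.225 and b = (1−μ)·0.8321 = 0.607.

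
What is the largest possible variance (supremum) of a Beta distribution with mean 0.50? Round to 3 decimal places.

Var = μ(1−μ)/(α+β+1), which approaches μ(1−μ) as α+β → 0.
So the supremum is μ(1−μ) = 0.50×0.50 = 0.250.

0.250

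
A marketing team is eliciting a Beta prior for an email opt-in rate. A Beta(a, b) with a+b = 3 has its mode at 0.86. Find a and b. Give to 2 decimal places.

Mode = (a−1)/(κ−2) with κ = a+b, so a−1 = 0.86·1 = 0.86.
a = 1.86; b = κ − a = 1.14.

a = 1.86, b = 1.14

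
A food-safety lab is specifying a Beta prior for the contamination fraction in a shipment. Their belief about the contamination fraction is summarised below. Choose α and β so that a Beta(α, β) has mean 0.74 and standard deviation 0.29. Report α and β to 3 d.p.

α = 0.953, β = 0.335

σ² = 0.29² = 0.0841.
With s = α+β, Var = μ(1−μ)/(s+1), so s+1 = (0.74×0.26)/0.0841 = 2.2878 and s = 1.2878.
α = μs = 0.953, β = (1−μ)s = 0.335.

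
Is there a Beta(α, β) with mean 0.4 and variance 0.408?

No

The Beta variance bound is σ² < μ(1−μ).
Here μ(1−μ) = 0.4×0.6 = 0.24, and 0.408 ≥ 0.24.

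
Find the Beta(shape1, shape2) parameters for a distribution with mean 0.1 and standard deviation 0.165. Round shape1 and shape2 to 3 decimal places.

shape1 = 0.231, shape2 = 2.075

σ² = 0.165² = 0.027225.
With s = shape1+shape2, Var = μ(1−μ)/(s+1), so s+1 = (0.1×0.9)/0.027225 = 3.3058 and s = 2.3058.
shape1 = μs = 0.231, shape2 = (1−μ)s = 2.075.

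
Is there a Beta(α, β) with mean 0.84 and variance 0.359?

No

For any Beta, Var(X) < E[X]·(1−E[X]).
Here μ(1−μ) = 0.84×0.16 = 0.1344, and 0.359 ≥ 0.1344.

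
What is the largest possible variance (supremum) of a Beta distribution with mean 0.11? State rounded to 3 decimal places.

Var = μ(1−μ)/(α+β+1), which approaches μ(1−μ) as α+β → 0.
So the supremum is μ(1−μ) = 0.11×0.89 = 0.098.

0.098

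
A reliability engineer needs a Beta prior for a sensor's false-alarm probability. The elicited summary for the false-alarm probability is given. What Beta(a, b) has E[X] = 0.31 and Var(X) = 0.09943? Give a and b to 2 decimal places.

a = 0.36, b = 0.79

Let s = a+b. The Beta variance is μ(1−μ)/(s+1).
So s+1 = μ(1−μ)/σ² = (0.31×0.69)/0.09943 = 0.2139/0.09943 = 2.1513, giving s = 1.1513.
Then a = μs = 0.31×1.1513 = 0.36 and b = (1−μ)s = 0.69×1.1513 = 0.79.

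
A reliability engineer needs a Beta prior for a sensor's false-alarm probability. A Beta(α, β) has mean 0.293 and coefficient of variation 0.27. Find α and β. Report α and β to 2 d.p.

σ = CV·μ = 0.27×0.293 = 0.07911, so σ² = 0.006258.
s+1 = μ(1−μ)/σ² = 0.207151/0.006258 = 33.0997, so s = α+β = 32.0997.
α = μs = 9.41, β = (1−μ)s = 22.69.

α = 9.41, β = 22.69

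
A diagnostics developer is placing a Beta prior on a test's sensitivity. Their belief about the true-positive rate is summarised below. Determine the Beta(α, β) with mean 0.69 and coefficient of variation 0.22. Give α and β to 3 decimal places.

α = 5.715, β = 2.568

σ = CV·μ = 0.22×0.69 = 0.15180, so σ² = 0.023043.
s+1 = μ(1−μ)/σ² = 0.2139/0.023043 = 9.2825, so s = α+β = 8.2825.
α = μs = 5.715, β = (1−μ)s = 2.568.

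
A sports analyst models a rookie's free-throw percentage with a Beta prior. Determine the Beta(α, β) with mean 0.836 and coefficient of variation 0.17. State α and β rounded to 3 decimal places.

Var = (CV·μ)² = (0.17×0.836)² = 0.020198.
α+β = μ(1−μ)/Var − 1 = 0.137104/0.020198 − 1 = 5.7880.
Thus α = 0.836·5.7880 = 4.839 and β = 0.164·5.7880 = 0.949.

α = 4.839, β = 0.949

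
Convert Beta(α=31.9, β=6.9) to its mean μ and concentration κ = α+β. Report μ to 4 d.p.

μ = 0.8222, κ = 38.8

κ = α+β = 31.9+6.9 = 38.8; μ = α/κ = 31.9/38.8 = 0.8222.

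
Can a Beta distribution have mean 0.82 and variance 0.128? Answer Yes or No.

Yes

A Beta with mean μ has variance μ(1−μ)/(α+β+1) < μ(1−μ).
Here μ(1−μ) = 0.82×0.18 = 0.1476, and 0.128 < 0.1476.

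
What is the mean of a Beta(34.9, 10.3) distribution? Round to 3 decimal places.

0.772

E[X] = α/(α+β) = 34.9/45.2 = 0.772.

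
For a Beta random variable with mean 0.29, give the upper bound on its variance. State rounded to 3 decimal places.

0.206

For fixed mean μ the Beta variance is μ(1−μ)/(α+β+1), increasing as α+β decreases.
Its least upper bound (not attained) is μ(1−μ) = 0.29·0.71 = 0.206.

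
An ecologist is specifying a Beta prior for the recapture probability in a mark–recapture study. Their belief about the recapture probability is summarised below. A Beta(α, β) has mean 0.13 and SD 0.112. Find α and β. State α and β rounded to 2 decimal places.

α = 1.04, β = 6.97

Variance = 0.112² = 0.012544. The moment-matching identity α+β = μ(1−μ)/Var − 1 gives
α+β = 0.1131/0.012544 − 1 = 8.0163, so α = μ·8.0163 = 1.04 and β = (1−μ)·8.0163 = 6.97.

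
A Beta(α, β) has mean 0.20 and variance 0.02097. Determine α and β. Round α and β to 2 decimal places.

By moment matching, α+β = μ(1−μ)/σ² − 1 = (0.20·0.80)/0.02097 − 1 = 7.6299 − 1 = 6.6299.
Since α/(α+β) = μ, α = 0.20·6.6299 = 1.33 and β = 0.80·6.6299 = 5.30.

α = 1.33, β = 5.30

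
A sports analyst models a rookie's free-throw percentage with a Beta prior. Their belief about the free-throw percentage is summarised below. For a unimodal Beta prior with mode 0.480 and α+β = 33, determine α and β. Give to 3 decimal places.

Since the density peak of Beta(α,β) is at (α−1)/(α+β−2),
α = 1 + 0.480(33−2) = 15.880 and β = 33 − 15.880 = 17.120.

α = 15.880, β = 17.120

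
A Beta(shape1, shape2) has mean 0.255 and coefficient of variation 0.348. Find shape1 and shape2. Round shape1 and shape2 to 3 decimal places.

σ = CV·μ = 0.348×0.255 = 0.08874, so σ² = 0.007875.
s+1 = μ(1−μ)/σ² = 0.189975/0.007875 = 24.1245, so s = shape1+shape2 = 23.1245.
shape1 = μs = 5.897, shape2 = (1−μ)s = 17.228.

shape1 = 5.897, shape2 = 17.228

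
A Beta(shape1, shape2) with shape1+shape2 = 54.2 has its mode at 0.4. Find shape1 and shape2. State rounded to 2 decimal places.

shape1 = 21.88, shape2 = 32.32

Since the density peak of Beta(shape1,shape2) is at (shape1−1)/(shape1+shape2−2),
shape1 = 1 + 0.4(54.2−2) = 21.88 and shape2 = 54.2 − 21.88 = 32.32.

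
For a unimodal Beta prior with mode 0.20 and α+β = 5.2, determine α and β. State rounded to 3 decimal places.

α = 1.640, β = 3.560

Since the density peak of Beta(α,β) is at (α−1)/(α+β−2),
α = 1 + 0.20(5.2−2) = 1.640 and β = 5.2 − 1.640 = 3.560.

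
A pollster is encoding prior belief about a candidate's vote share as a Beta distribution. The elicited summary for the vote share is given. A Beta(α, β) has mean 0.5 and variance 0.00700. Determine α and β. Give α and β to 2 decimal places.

α = 17.36, β = 17.36

Write ν = α+β; then α = μν and Var = μ(1−μ)/(ν+1).
ν = μ(1−μ)/Var − 1 = 0.25/0.00700 − 1 = 34.7143.
α = 0.5·34.7143 = 17.36, β = 0.5·34.7143 = 17.36.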